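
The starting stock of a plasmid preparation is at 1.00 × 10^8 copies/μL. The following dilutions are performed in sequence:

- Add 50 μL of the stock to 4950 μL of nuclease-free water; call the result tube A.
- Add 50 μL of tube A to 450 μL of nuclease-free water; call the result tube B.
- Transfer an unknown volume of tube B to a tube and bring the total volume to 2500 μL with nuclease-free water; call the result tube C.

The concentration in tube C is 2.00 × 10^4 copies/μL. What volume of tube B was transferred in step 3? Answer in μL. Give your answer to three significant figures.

Step 1: 50 μL + 4950 μL = 5000 μL total → factor 5000/50 = 100
Step 2: 50 μL + 450 μL = 500 μL total → factor 500/50 = 10
Step 3: v brought to 2500 μL → factor = 2500 μL/v
Product of known-step factors = 1000
Overall factor = 1.00 × 10^8 copies/μL / (2.00 × 10^4 copies/μL) = 5000
Step-3 factor = 5000 / 1000 = 5
v = 2500 μL / 5 = 500 μL

500 μL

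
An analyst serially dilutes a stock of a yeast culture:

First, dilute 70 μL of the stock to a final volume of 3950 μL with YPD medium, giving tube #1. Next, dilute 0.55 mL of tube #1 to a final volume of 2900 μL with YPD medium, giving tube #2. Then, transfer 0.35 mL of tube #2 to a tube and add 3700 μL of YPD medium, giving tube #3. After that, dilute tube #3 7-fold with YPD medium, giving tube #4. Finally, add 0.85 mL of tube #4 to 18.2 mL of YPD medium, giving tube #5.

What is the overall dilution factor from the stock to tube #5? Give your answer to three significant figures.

5.40 × 10^5

Step 1: 70 μL brought to 3950 μL → factor 3950/70 = 56.429
Step 2: 0.55 mL brought to 2900 μL → factor 2.9/0.55 = 5.2727
Step 3: 0.35 mL + 3700 μL = 4.05 mL total → factor 4.05/0.35 = 11.571
Step 4: 7-fold → factor 7
Step 5: 0.85 mL + 18.2 mL = 19.05 mL total → factor 19.05/0.85 = 22.412
Overall dilution factor = 56.429 × 5.2727 × 11.571 × 7 × 22.412 = 5.4013 × 10^5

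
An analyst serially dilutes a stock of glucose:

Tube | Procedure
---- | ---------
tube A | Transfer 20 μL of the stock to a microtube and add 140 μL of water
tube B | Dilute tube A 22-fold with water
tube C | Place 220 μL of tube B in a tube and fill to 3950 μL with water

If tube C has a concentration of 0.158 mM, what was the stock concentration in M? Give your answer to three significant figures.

0.499 M

Step 1: 20 μL + 140 μL = 160 μL total → factor 160/20 = 8
Step 2: 22-fold → factor 22
Step 3: 220 μL brought to 3950 μL → factor 3950/220 = 17.955
Overall dilution factor = 8 × 22 × 17.955 = 3160
Stock = 0.158 mM × 3160 = 499.3 mM = 0.499 M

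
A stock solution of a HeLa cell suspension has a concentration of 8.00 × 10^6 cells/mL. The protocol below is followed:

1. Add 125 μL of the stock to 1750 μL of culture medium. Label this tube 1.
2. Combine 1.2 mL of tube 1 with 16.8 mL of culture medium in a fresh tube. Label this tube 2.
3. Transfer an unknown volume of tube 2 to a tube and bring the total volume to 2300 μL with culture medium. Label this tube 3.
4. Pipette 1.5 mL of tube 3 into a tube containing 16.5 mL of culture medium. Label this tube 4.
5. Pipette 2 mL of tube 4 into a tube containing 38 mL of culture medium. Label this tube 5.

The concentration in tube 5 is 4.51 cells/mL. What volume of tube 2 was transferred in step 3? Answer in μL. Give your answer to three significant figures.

Step 1: 125 μL + 1750 μL = 1875 μL total → factor 1875/125 = 15
Step 2: 1.2 mL + 16.8 mL = 18 mL total → factor 18/1.2 = 15
Step 3: v brought to 2300 μL → factor = 2300 μL/v
Step 4: 1.5 mL + 16.5 mL = 18 mL total → factor 18/1.5 = 12
Step 5: 2 mL + 38 mL = 40 mL total → factor 40/2 = 20
Product of known-step factors = 54000
Overall factor = 8.00 × 10^6 cells/mL / (4.51 cells/mL) = 1.7738 × 10^6
Step-3 factor = 1.7738 × 10^6 / 54000 = 32.849
v = 2300 μL / 32.849 = 70.0 μL

70.0 μL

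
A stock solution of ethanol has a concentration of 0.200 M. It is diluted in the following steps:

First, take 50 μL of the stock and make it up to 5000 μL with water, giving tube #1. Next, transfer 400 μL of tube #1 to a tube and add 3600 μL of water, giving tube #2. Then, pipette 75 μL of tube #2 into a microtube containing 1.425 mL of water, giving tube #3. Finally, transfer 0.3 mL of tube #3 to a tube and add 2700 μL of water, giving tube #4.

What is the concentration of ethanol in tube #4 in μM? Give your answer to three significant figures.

1.00 μM

Step 1: 50 μL brought to 5000 μL → factor 5000/50 = 100
Step 2: 400 μL + 3600 μL = 4000 μL total → factor 4000/400 = 10
Step 3: 75 μL + 1.425 mL = 1500 μL total → factor 1500/75 = 20
Step 4: 0.3 mL + 2700 μL = 3 mL total → factor 3/0.3 = 10
Overall dilution factor = 100 × 10 × 20 × 10 = 2 × 10^5
Final = 0.200 M / 2 × 10^5 = 1.000 × 10^-6 M = 1.00 μM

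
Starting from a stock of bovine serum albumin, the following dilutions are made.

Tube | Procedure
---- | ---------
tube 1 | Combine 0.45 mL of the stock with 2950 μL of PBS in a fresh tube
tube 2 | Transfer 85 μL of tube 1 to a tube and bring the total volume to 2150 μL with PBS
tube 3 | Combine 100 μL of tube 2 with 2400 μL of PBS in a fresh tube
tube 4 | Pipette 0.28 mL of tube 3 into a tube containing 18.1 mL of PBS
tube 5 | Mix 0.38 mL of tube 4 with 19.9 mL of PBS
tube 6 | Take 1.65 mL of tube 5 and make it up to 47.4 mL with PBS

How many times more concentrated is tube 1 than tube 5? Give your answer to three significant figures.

2.22 × 10^6

Step 1: 0.45 mL + 2950 μL = 3.4 mL total → factor 3.4/0.45 = 7.5556
Step 2: 85 μL brought to 2150 μL → factor 2150/85 = 25.294
Step 3: 100 μL + 2400 μL = 2500 μL total → factor 2500/100 = 25
Step 4: 0.28 mL + 18.1 mL = 18.38 mL total → factor 18.38/0.28 = 65.643
Step 5: 0.38 mL + 19.9 mL = 20.28 mL total → factor 20.28/0.38 = 53.368
Dilution factor to tube 1 = 7.5556; to tube 5 = 1.6738 × 10^7
[tube 1]/[tube 5] = (factor to tube 5)/(factor to tube 1) = 1.6738 × 10^7/7.5556 = 2.22 × 10^6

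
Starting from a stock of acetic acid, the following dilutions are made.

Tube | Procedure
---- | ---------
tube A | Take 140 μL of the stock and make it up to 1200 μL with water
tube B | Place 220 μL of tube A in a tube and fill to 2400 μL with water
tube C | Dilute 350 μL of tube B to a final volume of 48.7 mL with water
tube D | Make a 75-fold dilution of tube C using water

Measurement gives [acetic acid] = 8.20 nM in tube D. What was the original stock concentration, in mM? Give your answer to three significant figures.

8.00 mM

Step 1: 140 μL brought to 1200 μL → factor 1200/140 = 8.5714
Step 2: 220 μL brought to 2400 μL → factor 2400/220 = 10.909
Step 3: 350 μL brought to 48.7 mL → factor 48700/350 = 139.14
Step 4: 75-fold → factor 75
Overall dilution factor = 8.5714 × 10.909 × 139.14 × 75 = 9.7581 × 10^5
Stock = 8.20 nM × 9.7581 × 10^5 = 8.002 × 10^6 nM = 8.00 mM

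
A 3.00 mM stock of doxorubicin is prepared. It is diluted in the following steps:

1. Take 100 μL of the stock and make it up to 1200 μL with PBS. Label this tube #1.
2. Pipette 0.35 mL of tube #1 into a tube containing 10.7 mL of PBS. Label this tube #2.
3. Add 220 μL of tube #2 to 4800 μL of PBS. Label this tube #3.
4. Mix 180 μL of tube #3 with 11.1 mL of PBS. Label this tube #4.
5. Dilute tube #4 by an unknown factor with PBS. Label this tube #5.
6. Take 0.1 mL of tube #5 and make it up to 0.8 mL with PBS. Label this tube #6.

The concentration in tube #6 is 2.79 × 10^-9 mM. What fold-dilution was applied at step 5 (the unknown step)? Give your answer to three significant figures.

248-fold

Step 1: 100 μL brought to 1200 μL → factor 1200/100 = 12
Step 2: 0.35 mL + 10.7 mL = 11.05 mL total → factor 11.05/0.35 = 31.571
Step 3: 220 μL + 4800 μL = 5020 μL total → factor 5020/220 = 22.818
Step 4: 180 μL + 11.1 mL = 11280 μL total → factor 11280/180 = 62.667
Step 5: unknown factor x
Step 6: 0.1 mL brought to 0.8 mL → factor 0.8/0.1 = 8
Product of known-step factors = 4.3339 × 10^6
Overall factor = 3.00 mM / (2.79 × 10^-9 mM) = 1.0753 × 10^9
x = 1.0753 × 10^9 / 4.3339 × 10^6 = 248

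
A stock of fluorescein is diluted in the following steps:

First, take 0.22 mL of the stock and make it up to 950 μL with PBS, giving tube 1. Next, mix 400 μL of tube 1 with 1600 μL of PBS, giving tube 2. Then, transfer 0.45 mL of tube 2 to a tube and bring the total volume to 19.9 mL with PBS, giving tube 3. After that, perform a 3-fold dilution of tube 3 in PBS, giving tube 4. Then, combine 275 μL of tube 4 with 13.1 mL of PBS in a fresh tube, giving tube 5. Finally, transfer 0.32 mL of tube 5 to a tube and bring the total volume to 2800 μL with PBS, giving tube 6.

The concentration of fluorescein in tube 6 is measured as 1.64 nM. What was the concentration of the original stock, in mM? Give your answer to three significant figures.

2.00 mM

Step 1: 0.22 mL brought to 950 μL → factor 0.95/0.22 = 4.3182
Step 2: 400 μL + 1600 μL = 2000 μL total → factor 2000/400 = 5
Step 3: 0.45 mL brought to 19.9 mL → factor 19.9/0.45 = 44.222
Step 4: 3-fold → factor 3
Step 5: 275 μL + 13.1 mL = 13375 μL total → factor 13375/275 = 48.636
Step 6: 0.32 mL brought to 2800 μL → factor 2.8/0.32 = 8.75
Overall dilution factor = 4.3182 × 5 × 44.222 × 3 × 48.636 × 8.75 = 1.219 × 10^6
Stock = 1.64 nM × 1.219 × 10^6 = 1.999 × 10^6 nM = 2.00 mM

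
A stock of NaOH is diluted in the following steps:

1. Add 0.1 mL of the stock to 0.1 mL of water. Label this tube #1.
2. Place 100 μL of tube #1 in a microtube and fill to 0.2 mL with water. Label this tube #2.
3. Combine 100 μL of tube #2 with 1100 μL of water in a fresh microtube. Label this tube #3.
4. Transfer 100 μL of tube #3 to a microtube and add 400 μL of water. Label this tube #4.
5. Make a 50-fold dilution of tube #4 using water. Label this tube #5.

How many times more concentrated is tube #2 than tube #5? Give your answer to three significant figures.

3.00 × 10^3

Step 1: 0.1 mL + 0.1 mL = 0.2 mL total → factor 0.2/0.1 = 2
Step 2: 100 μL brought to 0.2 mL → factor 200/100 = 2
Step 3: 100 μL + 1100 μL = 1200 μL total → factor 1200/100 = 12
Step 4: 100 μL + 400 μL = 500 μL total → factor 500/100 = 5
Step 5: 50-fold → factor 50
Dilution factor to tube #2 = 4; to tube #5 = 12000
[tube #2]/[tube #5] = (factor to tube #5)/(factor to tube #2) = 12000/4 = 3.00 × 10^3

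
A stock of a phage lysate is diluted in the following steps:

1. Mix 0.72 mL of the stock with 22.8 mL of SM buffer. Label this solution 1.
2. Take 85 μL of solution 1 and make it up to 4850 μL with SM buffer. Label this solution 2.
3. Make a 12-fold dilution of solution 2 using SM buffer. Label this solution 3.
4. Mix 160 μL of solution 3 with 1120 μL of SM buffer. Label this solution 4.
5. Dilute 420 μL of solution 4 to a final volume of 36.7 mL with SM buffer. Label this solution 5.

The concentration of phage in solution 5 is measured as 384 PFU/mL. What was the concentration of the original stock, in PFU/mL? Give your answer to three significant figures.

6.00 × 10^9 PFU/mL

Step 1: 0.72 mL + 22.8 mL = 23.52 mL total → factor 23.52/0.72 = 32.667
Step 2: 85 μL brought to 4850 μL → factor 4850/85 = 57.059
Step 3: 12-fold → factor 12
Step 4: 160 μL + 1120 μL = 1280 μL total → factor 1280/160 = 8
Step 5: 420 μL brought to 36.7 mL → factor 36700/420 = 87.381
Overall dilution factor = 32.667 × 57.059 × 12 × 8 × 87.381 = 1.5636 × 10^7
Stock = 384 PFU/mL × 1.5636 × 10^7 = 6.00 × 10^9 PFU/mL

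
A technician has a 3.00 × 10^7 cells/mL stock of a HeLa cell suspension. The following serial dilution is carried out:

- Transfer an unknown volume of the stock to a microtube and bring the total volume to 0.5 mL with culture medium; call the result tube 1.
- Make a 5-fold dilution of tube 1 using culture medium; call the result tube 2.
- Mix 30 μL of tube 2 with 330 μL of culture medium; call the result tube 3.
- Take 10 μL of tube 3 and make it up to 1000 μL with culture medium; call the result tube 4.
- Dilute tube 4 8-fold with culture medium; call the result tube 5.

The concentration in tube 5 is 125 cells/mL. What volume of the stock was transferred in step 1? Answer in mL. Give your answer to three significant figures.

0.100 mL

Step 1: v brought to 0.5 mL → factor = 0.5 mL/v
Step 2: 5-fold → factor 5
Step 3: 30 μL + 330 μL = 360 μL total → factor 360/30 = 12
Step 4: 10 μL brought to 1000 μL → factor 1000/10 = 100
Step 5: 8-fold → factor 8
Product of known-step factors = 48000
Overall factor = 3.00 × 10^7 cells/mL / (125 cells/mL) = 2.4 × 10^5
Step-1 factor = 2.4 × 10^5 / 48000 = 5
v = 0.5 mL / 5 = 0.100 mL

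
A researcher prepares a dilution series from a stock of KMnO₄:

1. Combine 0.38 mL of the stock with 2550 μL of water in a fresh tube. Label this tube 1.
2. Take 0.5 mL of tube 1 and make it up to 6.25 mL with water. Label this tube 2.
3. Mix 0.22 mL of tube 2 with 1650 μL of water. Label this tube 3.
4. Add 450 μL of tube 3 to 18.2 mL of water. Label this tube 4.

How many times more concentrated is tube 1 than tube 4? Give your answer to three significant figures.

Step 1: 0.38 mL + 2550 μL = 2.93 mL total → factor 2.93/0.38 = 7.7105
Step 2: 0.5 mL brought to 6.25 mL → factor 6.25/0.5 = 12.5
Step 3: 0.22 mL + 1650 μL = 1.87 mL total → factor 1.87/0.22 = 8.5
Step 4: 450 μL + 18.2 mL = 18650 μL total → factor 18650/450 = 41.444
Dilution factor to tube 1 = 7.7105; to tube 4 = 33953
[tube 1]/[tube 4] = (factor to tube 4)/(factor to tube 1) = 33953/7.7105 = 4.40 × 10^3

4.40 × 10^3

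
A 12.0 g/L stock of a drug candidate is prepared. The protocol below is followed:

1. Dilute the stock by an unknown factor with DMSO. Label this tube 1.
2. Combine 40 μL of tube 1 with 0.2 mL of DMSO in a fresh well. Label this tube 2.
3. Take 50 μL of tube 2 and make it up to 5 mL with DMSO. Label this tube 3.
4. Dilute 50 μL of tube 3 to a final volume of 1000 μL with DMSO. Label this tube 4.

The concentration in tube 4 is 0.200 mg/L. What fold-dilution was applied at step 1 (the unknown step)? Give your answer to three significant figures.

Step 1: unknown factor x
Step 2: 40 μL + 0.2 mL = 240 μL total → factor 240/40 = 6
Step 3: 50 μL brought to 5 mL → factor 5000/50 = 100
Step 4: 50 μL brought to 1000 μL → factor 1000/50 = 20
Product of known-step factors = 12000
Overall factor = 12.0 g/L / (0.200 mg/L) = 60000
x = 60000 / 12000 = 5.00

5.00-fold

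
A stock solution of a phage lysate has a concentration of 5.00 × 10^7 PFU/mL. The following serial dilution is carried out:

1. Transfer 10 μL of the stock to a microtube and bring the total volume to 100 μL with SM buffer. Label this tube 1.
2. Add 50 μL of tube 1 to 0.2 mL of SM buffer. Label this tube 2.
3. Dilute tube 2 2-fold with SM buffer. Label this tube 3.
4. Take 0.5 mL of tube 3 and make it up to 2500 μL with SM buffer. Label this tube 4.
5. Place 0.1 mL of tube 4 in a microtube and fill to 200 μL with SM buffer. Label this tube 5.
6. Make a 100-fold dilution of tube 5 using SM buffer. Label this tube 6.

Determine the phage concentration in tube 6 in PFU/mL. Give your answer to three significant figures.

Step 1: 10 μL brought to 100 μL → factor 100/10 = 10
Step 2: 50 μL + 0.2 mL = 250 μL total → factor 250/50 = 5
Step 3: 2-fold → factor 2
Step 4: 0.5 mL brought to 2500 μL → factor 2.5/0.5 = 5
Step 5: 0.1 mL brought to 200 μL → factor 0.2/0.1 = 2
Step 6: 100-fold → factor 100
Overall dilution factor = 10 × 5 × 2 × 5 × 2 × 100 = 1 × 10^5
Final = 5.00 × 10^7 PFU/mL / 1 × 10^5 = 500 PFU/mL

500 PFU/mL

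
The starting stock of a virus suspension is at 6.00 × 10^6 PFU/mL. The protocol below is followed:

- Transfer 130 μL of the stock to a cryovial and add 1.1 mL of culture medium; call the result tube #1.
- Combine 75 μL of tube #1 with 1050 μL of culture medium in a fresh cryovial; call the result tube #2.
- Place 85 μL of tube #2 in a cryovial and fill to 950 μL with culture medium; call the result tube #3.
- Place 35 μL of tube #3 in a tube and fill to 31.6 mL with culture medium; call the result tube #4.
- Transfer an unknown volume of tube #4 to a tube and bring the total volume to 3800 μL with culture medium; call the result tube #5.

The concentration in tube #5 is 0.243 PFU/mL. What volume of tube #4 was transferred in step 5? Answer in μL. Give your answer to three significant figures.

Step 1: 130 μL + 1.1 mL = 1230 μL total → factor 1230/130 = 9.4615
Step 2: 75 μL + 1050 μL = 1125 μL total → factor 1125/75 = 15
Step 3: 85 μL brought to 950 μL → factor 950/85 = 11.176
Step 4: 35 μL brought to 31.6 mL → factor 31600/35 = 902.86
Step 5: v brought to 3800 μL → factor = 3800 μL/v
Product of known-step factors = 1.4321 × 10^6
Overall factor = 6.00 × 10^6 PFU/mL / (0.243 PFU/mL) = 2.4691 × 10^7
Step-5 factor = 2.4691 × 10^7 / 1.4321 × 10^6 = 17.241
v = 3800 μL / 17.241 = 220 μL

220 μL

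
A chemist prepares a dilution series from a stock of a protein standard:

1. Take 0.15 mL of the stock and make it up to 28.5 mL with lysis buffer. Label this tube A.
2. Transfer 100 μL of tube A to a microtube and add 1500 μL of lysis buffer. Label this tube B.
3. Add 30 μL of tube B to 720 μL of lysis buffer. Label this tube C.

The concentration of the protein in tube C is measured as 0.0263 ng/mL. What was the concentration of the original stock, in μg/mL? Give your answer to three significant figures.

2.00 μg/mL

Step 1: 0.15 mL brought to 28.5 mL → factor 28.5/0.15 = 190
Step 2: 100 μL + 1500 μL = 1600 μL total → factor 1600/100 = 16
Step 3: 30 μL + 720 μL = 750 μL total → factor 750/30 = 25
Overall dilution factor = 190 × 16 × 25 = 76000
Stock = 0.0263 ng/mL × 76000 = 1999 ng/mL = 2.00 μg/mL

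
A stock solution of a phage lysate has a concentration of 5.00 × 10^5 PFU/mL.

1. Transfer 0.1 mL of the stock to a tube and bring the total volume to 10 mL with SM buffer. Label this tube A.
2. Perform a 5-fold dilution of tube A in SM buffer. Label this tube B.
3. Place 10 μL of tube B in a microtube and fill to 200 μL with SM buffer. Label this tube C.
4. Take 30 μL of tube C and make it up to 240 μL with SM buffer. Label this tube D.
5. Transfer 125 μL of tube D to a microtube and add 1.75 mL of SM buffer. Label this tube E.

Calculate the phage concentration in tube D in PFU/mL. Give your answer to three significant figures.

6.25 PFU/mL

Step 1: 0.1 mL brought to 10 mL → factor 10/0.1 = 100
Step 2: 5-fold → factor 5
Step 3: 10 μL brought to 200 μL → factor 200/10 = 20
Step 4: 30 μL brought to 240 μL → factor 240/30 = 8
Dilution factor through tube D = 100 × 5 × 20 × 8 = 80000
[tube D] = 5.00 × 10^5 PFU/mL / 80000 = 6.25 PFU/mL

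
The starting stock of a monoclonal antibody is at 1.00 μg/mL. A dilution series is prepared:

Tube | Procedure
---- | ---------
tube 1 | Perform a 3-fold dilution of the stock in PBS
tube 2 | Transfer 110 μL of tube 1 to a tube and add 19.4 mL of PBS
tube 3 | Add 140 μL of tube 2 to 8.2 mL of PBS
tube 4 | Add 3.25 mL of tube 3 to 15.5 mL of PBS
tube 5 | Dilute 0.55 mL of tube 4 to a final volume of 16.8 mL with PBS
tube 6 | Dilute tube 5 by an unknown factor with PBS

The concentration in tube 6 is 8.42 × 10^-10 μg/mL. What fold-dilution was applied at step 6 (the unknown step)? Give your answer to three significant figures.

Step 1: 3-fold → factor 3
Step 2: 110 μL + 19.4 mL = 19510 μL total → factor 19510/110 = 177.36
Step 3: 140 μL + 8.2 mL = 8340 μL total → factor 8340/140 = 59.571
Step 4: 3.25 mL + 15.5 mL = 18.75 mL total → factor 18.75/3.25 = 5.7692
Step 5: 0.55 mL brought to 16.8 mL → factor 16.8/0.55 = 30.545
Step 6: unknown factor x
Product of known-step factors = 5.5858 × 10^6
Overall factor = 1.00 μg/mL / (8.42 × 10^-10 μg/mL) = 1.1876 × 10^9
x = 1.1876 × 10^9 / 5.5858 × 10^6 = 213

213-fold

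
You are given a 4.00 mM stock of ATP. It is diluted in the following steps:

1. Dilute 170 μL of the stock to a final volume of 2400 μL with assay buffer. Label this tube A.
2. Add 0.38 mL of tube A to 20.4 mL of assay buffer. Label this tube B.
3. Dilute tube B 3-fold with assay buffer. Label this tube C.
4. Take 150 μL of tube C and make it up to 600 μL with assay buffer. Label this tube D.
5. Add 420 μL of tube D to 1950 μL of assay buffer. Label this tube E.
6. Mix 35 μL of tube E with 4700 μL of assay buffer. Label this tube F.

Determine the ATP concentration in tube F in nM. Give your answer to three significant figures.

Step 1: 170 μL brought to 2400 μL → factor 2400/170 = 14.118
Step 2: 0.38 mL + 20.4 mL = 20.78 mL total → factor 20.78/0.38 = 54.684
Step 3: 3-fold → factor 3
Step 4: 150 μL brought to 600 μL → factor 600/150 = 4
Step 5: 420 μL + 1950 μL = 2370 μL total → factor 2370/420 = 5.6429
Step 6: 35 μL + 4700 μL = 4735 μL total → factor 4735/35 = 135.29
Overall dilution factor = 14.118 × 54.684 × 3 × 4 × 5.6429 × 135.29 = 7.0722 × 10^6
Final = 4.00 mM / 7.0722 × 10^6 = 5.656 × 10^-7 mM = 0.566 nM

0.566 nM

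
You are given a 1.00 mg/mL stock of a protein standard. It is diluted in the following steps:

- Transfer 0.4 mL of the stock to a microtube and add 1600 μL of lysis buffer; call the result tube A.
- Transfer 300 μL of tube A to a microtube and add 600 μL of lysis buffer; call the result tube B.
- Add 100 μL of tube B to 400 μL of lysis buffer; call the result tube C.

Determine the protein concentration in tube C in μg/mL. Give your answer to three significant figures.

Step 1: 0.4 mL + 1600 μL = 2 mL total → factor 2/0.4 = 5
Step 2: 300 μL + 600 μL = 900 μL total → factor 900/300 = 3
Step 3: 100 μL + 400 μL = 500 μL total → factor 500/100 = 5
Overall dilution factor = 5 × 3 × 5 = 75
Final = 1.00 mg/mL / 75 = 0.01333 mg/mL = 13.3 μg/mL

13.3 μg/mL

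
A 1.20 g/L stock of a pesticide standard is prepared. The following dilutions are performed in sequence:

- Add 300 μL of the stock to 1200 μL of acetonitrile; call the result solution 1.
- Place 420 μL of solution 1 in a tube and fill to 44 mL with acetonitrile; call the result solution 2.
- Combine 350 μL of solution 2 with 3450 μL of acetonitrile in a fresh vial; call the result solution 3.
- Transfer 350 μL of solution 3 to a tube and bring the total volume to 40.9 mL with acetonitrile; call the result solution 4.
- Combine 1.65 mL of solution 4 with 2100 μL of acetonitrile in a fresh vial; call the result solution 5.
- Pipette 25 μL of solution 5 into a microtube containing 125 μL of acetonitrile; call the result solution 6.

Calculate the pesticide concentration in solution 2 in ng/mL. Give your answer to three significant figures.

Step 1: 300 μL + 1200 μL = 1500 μL total → factor 1500/300 = 5
Step 2: 420 μL brought to 44 mL → factor 44000/420 = 104.76
Dilution factor through solution 2 = 5 × 104.76 = 523.81
[solution 2] = 1.20 g/L / 523.81 = 0.002291 g/L = 2.29 × 10^3 ng/mL

2.29 × 10^3 ng/mL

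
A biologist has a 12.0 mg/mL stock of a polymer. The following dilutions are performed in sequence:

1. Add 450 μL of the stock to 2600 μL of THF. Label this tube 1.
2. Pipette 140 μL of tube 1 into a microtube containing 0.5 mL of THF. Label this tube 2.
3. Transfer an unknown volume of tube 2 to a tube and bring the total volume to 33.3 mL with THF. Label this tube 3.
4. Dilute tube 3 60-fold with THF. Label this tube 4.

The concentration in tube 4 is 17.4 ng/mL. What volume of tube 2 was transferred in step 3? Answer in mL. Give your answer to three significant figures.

Step 1: 450 μL + 2600 μL = 3050 μL total → factor 3050/450 = 6.7778
Step 2: 140 μL + 0.5 mL = 640 μL total → factor 640/140 = 4.5714
Step 3: v brought to 33.3 mL → factor = 33.3 mL/v
Step 4: 60-fold → factor 60
Product of known-step factors = 1859
Overall factor = 12.0 mg/mL / (17.4 ng/mL) = 6.8966 × 10^5
Step-3 factor = 6.8966 × 10^5 / 1859 = 370.97
v = 33.3 mL / 370.97 = 0.0898 mL

0.0898 mL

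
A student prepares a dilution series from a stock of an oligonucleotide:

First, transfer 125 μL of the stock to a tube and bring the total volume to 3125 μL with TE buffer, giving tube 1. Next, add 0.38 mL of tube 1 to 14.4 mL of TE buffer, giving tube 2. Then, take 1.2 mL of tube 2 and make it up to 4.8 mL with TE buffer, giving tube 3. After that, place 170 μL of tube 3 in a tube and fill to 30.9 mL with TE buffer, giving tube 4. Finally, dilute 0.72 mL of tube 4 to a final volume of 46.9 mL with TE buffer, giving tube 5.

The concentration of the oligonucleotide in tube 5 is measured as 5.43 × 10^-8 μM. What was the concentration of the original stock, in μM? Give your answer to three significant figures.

Step 1: 125 μL brought to 3125 μL → factor 3125/125 = 25
Step 2: 0.38 mL + 14.4 mL = 14.78 mL total → factor 14.78/0.38 = 38.895
Step 3: 1.2 mL brought to 4.8 mL → factor 4.8/1.2 = 4
Step 4: 170 μL brought to 30.9 mL → factor 30900/170 = 181.76
Step 5: 0.72 mL brought to 46.9 mL → factor 46.9/0.72 = 65.139
Overall dilution factor = 25 × 38.895 × 4 × 181.76 × 65.139 = 4.6051 × 10^7
Stock = 5.43 × 10^-8 μM × 4.6051 × 10^7 = 2.50 μM

2.50 μM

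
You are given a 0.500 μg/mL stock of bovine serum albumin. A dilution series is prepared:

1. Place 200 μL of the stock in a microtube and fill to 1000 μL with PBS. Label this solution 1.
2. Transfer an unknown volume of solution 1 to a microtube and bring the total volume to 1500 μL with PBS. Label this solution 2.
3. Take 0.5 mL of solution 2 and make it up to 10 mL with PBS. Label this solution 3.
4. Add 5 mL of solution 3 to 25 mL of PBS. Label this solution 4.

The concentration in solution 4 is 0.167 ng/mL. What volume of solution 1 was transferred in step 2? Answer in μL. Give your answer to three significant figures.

301 μL

Step 1: 200 μL brought to 1000 μL → factor 1000/200 = 5
Step 2: v brought to 1500 μL → factor = 1500 μL/v
Step 3: 0.5 mL brought to 10 mL → factor 10/0.5 = 20
Step 4: 5 mL + 25 mL = 30 mL total → factor 30/5 = 6
Product of known-step factors = 600
Overall factor = 0.500 μg/mL / (0.167 ng/mL) = 2994
Step-2 factor = 2994 / 600 = 4.99
v = 1500 μL / 4.99 = 301 μL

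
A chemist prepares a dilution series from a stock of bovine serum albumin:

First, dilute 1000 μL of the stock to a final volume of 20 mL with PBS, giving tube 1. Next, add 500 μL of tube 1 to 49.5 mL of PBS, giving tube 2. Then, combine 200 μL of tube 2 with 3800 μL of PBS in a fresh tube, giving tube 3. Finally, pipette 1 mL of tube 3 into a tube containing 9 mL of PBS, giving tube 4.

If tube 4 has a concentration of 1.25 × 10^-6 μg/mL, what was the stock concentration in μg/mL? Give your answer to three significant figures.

Step 1: 1000 μL brought to 20 mL → factor 20000/1000 = 20
Step 2: 500 μL + 49.5 mL = 50000 μL total → factor 50000/500 = 100
Step 3: 200 μL + 3800 μL = 4000 μL total → factor 4000/200 = 20
Step 4: 1 mL + 9 mL = 10 mL total → factor 10/1 = 10
Overall dilution factor = 20 × 100 × 20 × 10 = 4 × 10^5
Stock = 1.25 × 10^-6 μg/mL × 4 × 10^5 = 0.500 μg/mL

0.500 μg/mL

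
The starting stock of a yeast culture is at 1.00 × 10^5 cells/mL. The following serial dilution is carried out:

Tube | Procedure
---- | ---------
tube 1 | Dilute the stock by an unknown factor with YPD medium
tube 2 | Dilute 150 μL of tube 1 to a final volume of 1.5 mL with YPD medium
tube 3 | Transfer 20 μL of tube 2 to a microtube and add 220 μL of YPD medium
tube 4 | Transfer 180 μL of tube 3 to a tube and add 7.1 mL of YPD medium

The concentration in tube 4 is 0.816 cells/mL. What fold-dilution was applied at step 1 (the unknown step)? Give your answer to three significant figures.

25.3-fold

Step 1: unknown factor x
Step 2: 150 μL brought to 1.5 mL → factor 1500/150 = 10
Step 3: 20 μL + 220 μL = 240 μL total → factor 240/20 = 12
Step 4: 180 μL + 7.1 mL = 7280 μL total → factor 7280/180 = 40.444
Product of known-step factors = 4853.3
Overall factor = 1.00 × 10^5 cells/mL / (0.816 cells/mL) = 1.2255 × 10^5
x = 1.2255 × 10^5 / 4853.3 = 25.3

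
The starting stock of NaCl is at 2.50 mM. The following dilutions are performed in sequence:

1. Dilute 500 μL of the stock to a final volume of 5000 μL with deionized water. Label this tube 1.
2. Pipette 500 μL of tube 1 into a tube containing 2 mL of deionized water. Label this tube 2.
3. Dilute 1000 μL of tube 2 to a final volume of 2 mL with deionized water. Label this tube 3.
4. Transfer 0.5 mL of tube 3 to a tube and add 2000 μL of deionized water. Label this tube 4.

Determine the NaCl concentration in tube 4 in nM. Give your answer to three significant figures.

5.00 × 10^3 nM

Step 1: 500 μL brought to 5000 μL → factor 5000/500 = 10
Step 2: 500 μL + 2 mL = 2500 μL total → factor 2500/500 = 5
Step 3: 1000 μL brought to 2 mL → factor 2000/1000 = 2
Step 4: 0.5 mL + 2000 μL = 2.5 mL total → factor 2.5/0.5 = 5
Overall dilution factor = 10 × 5 × 2 × 5 = 500
Final = 2.50 mM / 500 = 0.005000 mM = 5.00 × 10^3 nM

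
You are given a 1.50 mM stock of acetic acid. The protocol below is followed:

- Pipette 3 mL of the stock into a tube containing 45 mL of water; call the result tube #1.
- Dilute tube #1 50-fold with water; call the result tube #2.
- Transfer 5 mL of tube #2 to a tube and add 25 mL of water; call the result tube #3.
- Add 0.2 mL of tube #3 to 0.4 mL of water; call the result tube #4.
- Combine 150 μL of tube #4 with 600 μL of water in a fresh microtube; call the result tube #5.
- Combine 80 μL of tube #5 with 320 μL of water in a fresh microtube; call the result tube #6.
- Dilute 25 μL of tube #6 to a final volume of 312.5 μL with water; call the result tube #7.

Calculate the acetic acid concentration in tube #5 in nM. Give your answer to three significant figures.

Step 1: 3 mL + 45 mL = 48 mL total → factor 48/3 = 16
Step 2: 50-fold → factor 50
Step 3: 5 mL + 25 mL = 30 mL total → factor 30/5 = 6
Step 4: 0.2 mL + 0.4 mL = 0.6 mL total → factor 0.6/0.2 = 3
Step 5: 150 μL + 600 μL = 750 μL total → factor 750/150 = 5
Dilution factor through tube #5 = 16 × 50 × 6 × 3 × 5 = 72000
[tube #5] = 1.50 mM / 72000 = 2.083 × 10^-5 mM = 20.8 nM

20.8 nM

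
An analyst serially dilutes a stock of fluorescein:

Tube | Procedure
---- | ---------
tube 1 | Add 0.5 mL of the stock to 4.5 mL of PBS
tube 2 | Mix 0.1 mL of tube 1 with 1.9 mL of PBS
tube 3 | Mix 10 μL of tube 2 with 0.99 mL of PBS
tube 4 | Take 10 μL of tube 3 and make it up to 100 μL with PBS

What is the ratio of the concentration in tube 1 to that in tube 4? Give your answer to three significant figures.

2.00 × 10^4

Step 1: 0.5 mL + 4.5 mL = 5 mL total → factor 5/0.5 = 10
Step 2: 0.1 mL + 1.9 mL = 2 mL total → factor 2/0.1 = 20
Step 3: 10 μL + 0.99 mL = 1000 μL total → factor 1000/10 = 100
Step 4: 10 μL brought to 100 μL → factor 100/10 = 10
Dilution factor to tube 1 = 10; to tube 4 = 2 × 10^5
[tube 1]/[tube 4] = (factor to tube 4)/(factor to tube 1) = 2 × 10^5/10 = 2.00 × 10^4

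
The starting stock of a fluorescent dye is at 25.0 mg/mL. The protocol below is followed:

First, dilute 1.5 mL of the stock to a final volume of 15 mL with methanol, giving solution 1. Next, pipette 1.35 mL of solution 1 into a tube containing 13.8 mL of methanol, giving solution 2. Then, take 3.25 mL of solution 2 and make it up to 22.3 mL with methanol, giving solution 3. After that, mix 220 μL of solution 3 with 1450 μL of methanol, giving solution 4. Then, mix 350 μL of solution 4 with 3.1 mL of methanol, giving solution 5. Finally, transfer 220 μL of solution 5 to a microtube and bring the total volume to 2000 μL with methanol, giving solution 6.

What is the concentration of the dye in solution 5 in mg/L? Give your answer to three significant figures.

Step 1: 1.5 mL brought to 15 mL → factor 15/1.5 = 10
Step 2: 1.35 mL + 13.8 mL = 15.15 mL total → factor 15.15/1.35 = 11.222
Step 3: 3.25 mL brought to 22.3 mL → factor 22.3/3.25 = 6.8615
Step 4: 220 μL + 1450 μL = 1670 μL total → factor 1670/220 = 7.5909
Step 5: 350 μL + 3.1 mL = 3450 μL total → factor 3450/350 = 9.8571
Dilution factor through solution 5 = 10 × 11.222 × 6.8615 × 7.5909 × 9.8571 = 57616
[solution 5] = 25.0 mg/mL / 57616 = 0.0004339 mg/mL = 0.434 mg/L

0.434 mg/L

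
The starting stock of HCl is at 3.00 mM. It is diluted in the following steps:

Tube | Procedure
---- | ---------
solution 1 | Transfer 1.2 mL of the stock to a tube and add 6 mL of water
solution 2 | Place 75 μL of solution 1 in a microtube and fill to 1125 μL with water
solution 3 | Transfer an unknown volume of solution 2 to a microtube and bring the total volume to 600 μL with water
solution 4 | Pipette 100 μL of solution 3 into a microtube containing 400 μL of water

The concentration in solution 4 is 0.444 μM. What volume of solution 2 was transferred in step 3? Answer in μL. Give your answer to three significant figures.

Step 1: 1.2 mL + 6 mL = 7.2 mL total → factor 7.2/1.2 = 6
Step 2: 75 μL brought to 1125 μL → factor 1125/75 = 15
Step 3: v brought to 600 μL → factor = 600 μL/v
Step 4: 100 μL + 400 μL = 500 μL total → factor 500/100 = 5
Product of known-step factors = 450
Overall factor = 3.00 mM / (0.444 μM) = 6756.8
Step-3 factor = 6756.8 / 450 = 15.015
v = 600 μL / 15.015 = 40.0 μL

40.0 μL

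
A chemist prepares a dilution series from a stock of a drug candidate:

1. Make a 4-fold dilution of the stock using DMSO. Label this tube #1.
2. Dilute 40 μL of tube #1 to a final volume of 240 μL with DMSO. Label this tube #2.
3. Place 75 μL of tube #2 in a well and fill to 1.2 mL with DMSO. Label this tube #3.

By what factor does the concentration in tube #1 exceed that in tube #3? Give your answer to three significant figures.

Step 1: 4-fold → factor 4
Step 2: 40 μL brought to 240 μL → factor 240/40 = 6
Step 3: 75 μL brought to 1.2 mL → factor 1200/75 = 16
Dilution factor to tube #1 = 4; to tube #3 = 384
[tube #1]/[tube #3] = (factor to tube #3)/(factor to tube #1) = 384/4 = 96.0

96.0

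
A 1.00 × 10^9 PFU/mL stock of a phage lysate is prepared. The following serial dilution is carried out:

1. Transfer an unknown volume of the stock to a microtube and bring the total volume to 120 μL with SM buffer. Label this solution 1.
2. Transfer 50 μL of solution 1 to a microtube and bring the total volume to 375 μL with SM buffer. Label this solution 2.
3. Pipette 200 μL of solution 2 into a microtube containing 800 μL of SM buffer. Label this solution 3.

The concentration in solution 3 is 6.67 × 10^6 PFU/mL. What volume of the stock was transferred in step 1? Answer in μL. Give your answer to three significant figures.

30.0 μL

Step 1: v brought to 120 μL → factor = 120 μL/v
Step 2: 50 μL brought to 375 μL → factor 375/50 = 7.5
Step 3: 200 μL + 800 μL = 1000 μL total → factor 1000/200 = 5
Product of known-step factors = 37.5
Overall factor = 1.00 × 10^9 PFU/mL / (6.67 × 10^6 PFU/mL) = 149.93
Step-1 factor = 149.93 / 37.5 = 3.998
v = 120 μL / 3.998 = 30.0 μL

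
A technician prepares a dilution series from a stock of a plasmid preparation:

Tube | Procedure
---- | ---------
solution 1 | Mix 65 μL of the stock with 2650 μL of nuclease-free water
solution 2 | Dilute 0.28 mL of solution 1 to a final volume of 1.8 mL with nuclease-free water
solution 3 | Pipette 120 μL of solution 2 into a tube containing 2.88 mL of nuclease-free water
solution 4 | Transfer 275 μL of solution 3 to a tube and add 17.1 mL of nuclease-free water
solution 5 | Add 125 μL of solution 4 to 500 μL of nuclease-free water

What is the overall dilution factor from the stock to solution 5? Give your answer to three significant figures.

2.12 × 10^6

Step 1: 65 μL + 2650 μL = 2715 μL total → factor 2715/65 = 41.769
Step 2: 0.28 mL brought to 1.8 mL → factor 1.8/0.28 = 6.4286
Step 3: 120 μL + 2.88 mL = 3000 μL total → factor 3000/120 = 25
Step 4: 275 μL + 17.1 mL = 17375 μL total → factor 17375/275 = 63.182
Step 5: 125 μL + 500 μL = 625 μL total → factor 625/125 = 5
Overall dilution factor = 41.769 × 6.4286 × 25 × 63.182 × 5 = 2.1207 × 10^6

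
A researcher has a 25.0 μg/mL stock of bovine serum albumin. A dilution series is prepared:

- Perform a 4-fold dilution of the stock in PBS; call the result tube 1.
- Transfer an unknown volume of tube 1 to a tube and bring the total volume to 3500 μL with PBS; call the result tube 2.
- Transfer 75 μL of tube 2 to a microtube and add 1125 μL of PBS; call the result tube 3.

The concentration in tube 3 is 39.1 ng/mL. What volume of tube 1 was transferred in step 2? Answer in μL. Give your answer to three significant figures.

350 μL

Step 1: 4-fold → factor 4
Step 2: v brought to 3500 μL → factor = 3500 μL/v
Step 3: 75 μL + 1125 μL = 1200 μL total → factor 1200/75 = 16
Product of known-step factors = 64
Overall factor = 25.0 μg/mL / (39.1 ng/mL) = 639.39
Step-2 factor = 639.39 / 64 = 9.9904
v = 3500 μL / 9.9904 = 350 μL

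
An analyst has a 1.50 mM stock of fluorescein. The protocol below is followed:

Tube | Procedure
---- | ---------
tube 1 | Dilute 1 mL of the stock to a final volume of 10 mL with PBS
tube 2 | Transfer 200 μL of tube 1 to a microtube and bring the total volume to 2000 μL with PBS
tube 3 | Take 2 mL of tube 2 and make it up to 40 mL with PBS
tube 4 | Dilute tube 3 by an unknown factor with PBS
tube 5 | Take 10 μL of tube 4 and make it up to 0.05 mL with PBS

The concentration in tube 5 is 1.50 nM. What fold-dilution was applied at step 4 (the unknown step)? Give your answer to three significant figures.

100-fold

Step 1: 1 mL brought to 10 mL → factor 10/1 = 10
Step 2: 200 μL brought to 2000 μL → factor 2000/200 = 10
Step 3: 2 mL brought to 40 mL → factor 40/2 = 20
Step 4: unknown factor x
Step 5: 10 μL brought to 0.05 mL → factor 50/10 = 5
Product of known-step factors = 10000
Overall factor = 1.50 mM / (1.50 nM) = 1 × 10^6
x = 1 × 10^6 / 10000 = 100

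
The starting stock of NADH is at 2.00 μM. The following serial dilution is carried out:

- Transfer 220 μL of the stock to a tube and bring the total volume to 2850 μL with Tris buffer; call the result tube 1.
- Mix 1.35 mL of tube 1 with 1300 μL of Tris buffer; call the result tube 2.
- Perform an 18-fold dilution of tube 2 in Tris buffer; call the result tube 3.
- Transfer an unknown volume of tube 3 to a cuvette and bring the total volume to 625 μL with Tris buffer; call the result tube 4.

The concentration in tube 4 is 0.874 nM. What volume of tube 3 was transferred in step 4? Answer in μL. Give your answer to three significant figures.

125 μL

Step 1: 220 μL brought to 2850 μL → factor 2850/220 = 12.955
Step 2: 1.35 mL + 1300 μL = 2.65 mL total → factor 2.65/1.35 = 1.963
Step 3: 18-fold → factor 18
Step 4: v brought to 625 μL → factor = 625 μL/v
Product of known-step factors = 457.73
Overall factor = 2.00 μM / (0.874 nM) = 2288.3
Step-4 factor = 2288.3 / 457.73 = 4.9993
v = 625 μL / 4.9993 = 125 μL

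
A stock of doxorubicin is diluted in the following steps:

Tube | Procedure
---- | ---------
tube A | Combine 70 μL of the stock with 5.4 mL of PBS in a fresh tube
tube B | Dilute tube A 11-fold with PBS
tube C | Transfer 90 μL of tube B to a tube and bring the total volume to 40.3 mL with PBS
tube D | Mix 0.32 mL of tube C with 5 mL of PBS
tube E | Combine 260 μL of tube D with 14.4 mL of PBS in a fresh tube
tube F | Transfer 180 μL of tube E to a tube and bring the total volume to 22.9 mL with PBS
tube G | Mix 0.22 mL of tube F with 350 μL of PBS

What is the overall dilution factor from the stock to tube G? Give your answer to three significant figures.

1.19 × 10^11

Step 1: 70 μL + 5.4 mL = 5470 μL total → factor 5470/70 = 78.143
Step 2: 11-fold → factor 11
Step 3: 90 μL brought to 40.3 mL → factor 40300/90 = 447.78
Step 4: 0.32 mL + 5 mL = 5.32 mL total → factor 5.32/0.32 = 16.625
Step 5: 260 μL + 14.4 mL = 14660 μL total → factor 14660/260 = 56.385
Step 6: 180 μL brought to 22.9 mL → factor 22900/180 = 127.22
Step 7: 0.22 mL + 350 μL = 0.57 mL total → factor 0.57/0.22 = 2.5909
Overall dilution factor = 78.143 × 11 × 447.78 × 16.625 × 56.385 × 127.22 × 2.5909 = 1.1893 × 10^11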